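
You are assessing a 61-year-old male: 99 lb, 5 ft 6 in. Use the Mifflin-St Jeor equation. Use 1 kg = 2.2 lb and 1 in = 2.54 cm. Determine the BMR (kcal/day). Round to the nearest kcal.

1198 kcal/day

Convert to metric: weight = 99 ÷ 2.2 = 45 kg; height = (5×12 + 6) × 2.54 = 66 × 2.54 = 167.64 cm.
Mifflin-St Jeor (male): BMR = 10(45) + 6.25(167.64) − 5(61) + 5 = 450 + 1047.75 − 305 + 5 = 1197.75 kcal/day.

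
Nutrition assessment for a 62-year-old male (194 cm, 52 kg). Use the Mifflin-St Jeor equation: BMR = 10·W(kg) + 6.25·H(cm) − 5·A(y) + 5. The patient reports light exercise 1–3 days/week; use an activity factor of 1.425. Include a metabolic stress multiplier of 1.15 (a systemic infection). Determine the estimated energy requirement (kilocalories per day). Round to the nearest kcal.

Mifflin-St Jeor (male): BMR = 10(52) + 6.25(194) − 5(62) + 5 = 520 + 1212.5 − 310 + 5 = 1427.5 kcal/day.
TEE = BMR × activity factor = 1427.5 × 1.425 = 2034.1875 kcal/day.
Apply stress factor: 2034.1875 × 1.15 = 2339.3156 kcal/day.

2339 kilocalories per day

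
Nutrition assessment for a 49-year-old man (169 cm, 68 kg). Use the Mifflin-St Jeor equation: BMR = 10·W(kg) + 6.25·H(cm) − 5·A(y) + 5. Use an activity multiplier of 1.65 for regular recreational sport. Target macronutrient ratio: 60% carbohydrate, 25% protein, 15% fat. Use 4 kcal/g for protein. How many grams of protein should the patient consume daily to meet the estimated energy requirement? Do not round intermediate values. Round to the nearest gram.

Mifflin-St Jeor (male): BMR = 10(68) + 6.25(169) − 5(49) + 5 = 680 + 1056.25 − 245 + 5 = 1496.25 kcal/day.
TEE = 1496.25 × 1.65 = 2468.8125 kcal/day.
Protein energy = 25% × 2468.8125 = 617.2031 kcal.
Protein = 617.2031 ÷ 4 kcal/g = 154.3008 g.

154 g/day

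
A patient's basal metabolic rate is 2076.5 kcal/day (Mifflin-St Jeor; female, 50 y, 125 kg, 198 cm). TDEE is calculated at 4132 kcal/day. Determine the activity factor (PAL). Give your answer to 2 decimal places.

1.99

Activity factor = TEE ÷ BMR = 4132 ÷ 2076.5 = 1.99.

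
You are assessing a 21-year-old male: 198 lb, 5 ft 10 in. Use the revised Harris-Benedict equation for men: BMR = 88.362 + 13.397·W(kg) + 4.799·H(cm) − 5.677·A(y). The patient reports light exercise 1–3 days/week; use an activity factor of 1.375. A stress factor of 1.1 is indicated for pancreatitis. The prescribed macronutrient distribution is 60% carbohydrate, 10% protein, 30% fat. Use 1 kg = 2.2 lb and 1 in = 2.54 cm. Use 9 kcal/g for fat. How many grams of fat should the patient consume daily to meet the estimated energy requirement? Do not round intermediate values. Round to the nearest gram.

Convert to metric: weight = 198 ÷ 2.2 = 90 kg; height = (5×12 + 10) × 2.54 = 70 × 2.54 = 177.8 cm.
Harris-Benedict: BMR = 88.362 + 13.397(90) + 4.799(177.8) − 5.677(21) = 2028.1372 kcal/day.
TEE = 2028.1372 × 1.375 = 2788.6887 kcal/day.
With stress factor 1.1: 2788.6887 × 1.1 = 3067.5575 kcal/day.
Fat energy = 30% × 3067.5575 = 920.2673 kcal.
Fat = 920.2673 ÷ 9 kcal/g = 102.2519 g.

102 g/day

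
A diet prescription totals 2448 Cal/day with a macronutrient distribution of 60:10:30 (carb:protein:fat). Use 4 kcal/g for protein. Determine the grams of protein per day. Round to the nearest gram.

Protein energy = 10% × 2448 = 244.8 kcal.
At 4 kcal/g: 244.8 ÷ 4 = 61.2 g.

61 g/day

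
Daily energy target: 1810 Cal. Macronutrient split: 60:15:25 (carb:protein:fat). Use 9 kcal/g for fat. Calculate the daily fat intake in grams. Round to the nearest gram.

50 g/day

Fat energy = 25% × 1810 = 452.5 kcal.
At 9 kcal/g: 452.5 ÷ 9 = 50.2778 g.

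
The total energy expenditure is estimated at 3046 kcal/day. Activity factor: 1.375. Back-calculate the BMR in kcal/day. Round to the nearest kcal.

BMR = TEE ÷ activity factor = 3046 ÷ 1.375 = 2215.2727 kcal/day.

2215 kcal/day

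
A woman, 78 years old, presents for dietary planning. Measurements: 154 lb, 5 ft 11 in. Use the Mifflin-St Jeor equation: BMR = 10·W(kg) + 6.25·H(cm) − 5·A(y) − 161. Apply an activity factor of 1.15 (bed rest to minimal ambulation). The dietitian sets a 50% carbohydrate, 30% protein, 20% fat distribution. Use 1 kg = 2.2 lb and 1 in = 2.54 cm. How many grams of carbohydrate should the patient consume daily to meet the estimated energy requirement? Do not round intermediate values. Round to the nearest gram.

183 g/day

Convert to metric: weight = 154 ÷ 2.2 = 70 kg; height = (5×12 + 11) × 2.54 = 71 × 2.54 = 180.34 cm.
Mifflin-St Jeor (female): BMR = 10(70) + 6.25(180.34) − 5(78) − 161 = 700 + 1127.125 − 390 − 161 = 1276.125 kcal/day.
TEE = 1276.125 × 1.15 = 1467.5438 kcal/day.
Carbohydrate energy = 50% × 1467.5438 = 733.7719 kcal.
Carbohydrate = 733.7719 ÷ 4 kcal/g = 183.443 g.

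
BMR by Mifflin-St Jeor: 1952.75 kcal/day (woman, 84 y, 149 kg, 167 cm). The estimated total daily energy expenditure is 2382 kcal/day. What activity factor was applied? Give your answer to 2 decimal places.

1.22

Activity factor = TEE ÷ BMR = 2382 ÷ 1952.75 = 1.22.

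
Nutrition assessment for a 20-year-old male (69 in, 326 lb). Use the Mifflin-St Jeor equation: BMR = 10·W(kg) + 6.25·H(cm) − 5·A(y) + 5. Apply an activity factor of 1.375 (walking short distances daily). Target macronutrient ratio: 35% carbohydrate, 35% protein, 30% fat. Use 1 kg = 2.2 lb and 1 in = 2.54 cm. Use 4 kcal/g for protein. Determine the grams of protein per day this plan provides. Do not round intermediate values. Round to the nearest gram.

299 g/day

Convert to metric: weight = 326 ÷ 2.2 = 148.1818 kg; height = 69 × 2.54 = 175.26 cm.
Mifflin-St Jeor (male): BMR = 10(148.1818) + 6.25(175.26) − 5(20) + 5 = 1481.8182 + 1095.375 − 100 + 5 = 2482.1932 kcal/day.
TEE = 2482.1932 × 1.375 = 3413.0156 kcal/day.
Protein energy = 35% × 3413.0156 = 1194.5555 kcal.
Protein = 1194.5555 ÷ 4 kcal/g = 298.6389 g.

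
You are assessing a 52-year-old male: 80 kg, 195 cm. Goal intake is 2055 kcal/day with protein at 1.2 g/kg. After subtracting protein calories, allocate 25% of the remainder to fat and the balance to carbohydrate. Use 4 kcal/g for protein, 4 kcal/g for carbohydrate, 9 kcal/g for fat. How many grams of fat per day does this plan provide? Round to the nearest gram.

46 g/day

Protein = 1.2 × 80 = 96 g → 96 × 4 = 384 kcal.
Non-protein calories = 2055 − 384 = 1671 kcal.
Fat: 25% × 1671 = 417.75 kcal; carbohydrate: 1253.25 kcal.
Fat: 417.75 kcal ÷ 9 kcal/g = 46.4167 g.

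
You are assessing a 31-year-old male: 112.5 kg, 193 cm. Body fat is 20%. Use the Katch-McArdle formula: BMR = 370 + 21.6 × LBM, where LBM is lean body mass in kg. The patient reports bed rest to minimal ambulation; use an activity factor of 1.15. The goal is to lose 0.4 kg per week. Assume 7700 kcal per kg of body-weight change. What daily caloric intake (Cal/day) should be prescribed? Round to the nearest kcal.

LBM = 112.5 × (1 − 0.2) = 90 kg. Katch-McArdle: BMR = 370 + 21.6 × 90 = 2314 kcal/day.
TEE = 2314 × 1.15 = 2661.1 kcal/day.
Required daily deficit = 0.4 × 7700 ÷ 7 = 440 kcal/day.
Target intake = 2661.1 − 440 = 2221.1 kcal/day.

2221 Cal/day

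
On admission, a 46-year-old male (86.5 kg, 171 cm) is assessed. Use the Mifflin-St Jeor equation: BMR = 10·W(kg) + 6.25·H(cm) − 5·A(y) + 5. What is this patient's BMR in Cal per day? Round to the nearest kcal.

Mifflin-St Jeor (male): BMR = 10(86.5) + 6.25(171) − 5(46) + 5 = 865 + 1068.75 − 230 + 5 = 1708.75 kcal/day.

1709 Cal per day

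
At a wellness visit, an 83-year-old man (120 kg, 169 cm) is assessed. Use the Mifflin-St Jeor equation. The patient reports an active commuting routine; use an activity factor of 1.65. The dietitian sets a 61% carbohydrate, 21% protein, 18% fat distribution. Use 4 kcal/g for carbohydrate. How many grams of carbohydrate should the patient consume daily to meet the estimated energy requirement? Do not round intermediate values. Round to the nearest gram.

465 g/day

Mifflin-St Jeor (male): BMR = 10(120) + 6.25(169) − 5(83) + 5 = 1200 + 1056.25 − 415 + 5 = 1846.25 kcal/day.
TEE = 1846.25 × 1.65 = 3046.3125 kcal/day.
Carbohydrate energy = 61% × 3046.3125 = 1858.2506 kcal.
Carbohydrate = 1858.2506 ÷ 4 kcal/g = 464.5627 g.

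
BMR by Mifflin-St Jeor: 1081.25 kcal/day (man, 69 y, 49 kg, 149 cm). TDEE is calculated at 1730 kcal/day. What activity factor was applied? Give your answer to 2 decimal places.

1.60

Activity factor = TEE ÷ BMR = 1730 ÷ 1081.25 = 1.6.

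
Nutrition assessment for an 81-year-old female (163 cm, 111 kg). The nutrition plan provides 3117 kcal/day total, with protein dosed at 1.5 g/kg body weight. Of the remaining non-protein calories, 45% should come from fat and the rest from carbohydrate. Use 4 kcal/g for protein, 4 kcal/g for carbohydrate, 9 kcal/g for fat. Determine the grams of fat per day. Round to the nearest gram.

123 g/day

Protein = 1.5 × 111 = 166.5 g → 166.5 × 4 = 666 kcal.
Non-protein calories = 3117 − 666 = 2451 kcal.
Fat: 45% × 2451 = 1102.95 kcal; carbohydrate: 1348.05 kcal.
Fat: 1102.95 kcal ÷ 9 kcal/g = 122.55 g.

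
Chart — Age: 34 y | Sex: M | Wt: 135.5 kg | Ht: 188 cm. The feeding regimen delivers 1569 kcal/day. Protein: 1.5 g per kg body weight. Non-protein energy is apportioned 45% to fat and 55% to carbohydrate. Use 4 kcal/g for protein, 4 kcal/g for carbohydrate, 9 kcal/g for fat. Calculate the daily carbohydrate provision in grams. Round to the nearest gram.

104 g/day

Protein = 1.5 × 135.5 = 203.25 g → 203.25 × 4 = 813 kcal.
Non-protein calories = 1569 − 813 = 756 kcal.
Fat: 45% × 756 = 340.2 kcal; carbohydrate: 415.8 kcal.
Carbohydrate: 415.8 kcal ÷ 4 kcal/g = 103.95 g.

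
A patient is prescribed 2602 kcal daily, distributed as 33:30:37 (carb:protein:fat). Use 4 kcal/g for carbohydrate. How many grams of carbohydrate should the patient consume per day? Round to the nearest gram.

215 g/day

Carbohydrate energy = 33% × 2602 = 858.66 kcal.
At 4 kcal/g: 858.66 ÷ 4 = 214.665 g.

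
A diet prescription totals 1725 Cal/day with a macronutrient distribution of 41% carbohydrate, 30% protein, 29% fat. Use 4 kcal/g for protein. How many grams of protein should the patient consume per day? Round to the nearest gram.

129 g/day

Protein energy = 30% × 1725 = 517.5 kcal.
At 4 kcal/g: 517.5 ÷ 4 = 129.375 g.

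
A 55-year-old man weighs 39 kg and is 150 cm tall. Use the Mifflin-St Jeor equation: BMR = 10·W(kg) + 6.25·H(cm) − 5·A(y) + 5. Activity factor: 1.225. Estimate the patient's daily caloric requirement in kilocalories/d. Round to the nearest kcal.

Mifflin-St Jeor (male): BMR = 10(39) + 6.25(150) − 5(55) + 5 = 390 + 937.5 − 275 + 5 = 1057.5 kcal/day.
TEE = BMR × activity factor = 1057.5 × 1.225 = 1295.4375 kcal/day.

1295 kilocalories/d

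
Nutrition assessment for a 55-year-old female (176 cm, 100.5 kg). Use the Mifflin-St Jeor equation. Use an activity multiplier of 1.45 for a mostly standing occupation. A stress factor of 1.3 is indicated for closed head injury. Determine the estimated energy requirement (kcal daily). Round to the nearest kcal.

Mifflin-St Jeor (female): BMR = 10(100.5) + 6.25(176) − 5(55) − 161 = 1005 + 1100 − 275 − 161 = 1669 kcal/day.
TEE = BMR × activity factor = 1669 × 1.45 = 2420.05 kcal/day.
Apply stress factor: 2420.05 × 1.3 = 3146.065 kcal/day.

3146 kcal daily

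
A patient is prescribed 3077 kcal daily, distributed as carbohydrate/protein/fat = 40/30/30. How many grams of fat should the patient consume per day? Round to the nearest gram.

103 g/day

Fat energy = 30% × 3077 = 923.1 kcal.
At 9 kcal/g: 923.1 ÷ 9 = 102.5667 g.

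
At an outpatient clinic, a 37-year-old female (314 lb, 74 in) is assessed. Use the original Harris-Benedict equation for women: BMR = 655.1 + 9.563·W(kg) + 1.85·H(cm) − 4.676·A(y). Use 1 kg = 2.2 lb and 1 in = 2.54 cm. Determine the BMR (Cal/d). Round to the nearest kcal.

2195 Cal/d

Convert to metric: weight = 314 ÷ 2.2 = 142.7273 kg; height = 74 × 2.54 = 187.96 cm.
Harris-Benedict: BMR = 655.1 + 9.563(142.7273) + 1.85(187.96) − 4.676(37) = 2194.7149 kcal/day.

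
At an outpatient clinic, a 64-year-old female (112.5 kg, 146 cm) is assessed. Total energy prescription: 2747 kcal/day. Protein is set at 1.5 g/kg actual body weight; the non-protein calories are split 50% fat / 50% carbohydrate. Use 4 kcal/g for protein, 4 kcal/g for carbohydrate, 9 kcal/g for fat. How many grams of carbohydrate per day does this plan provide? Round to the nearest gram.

259 g/day

Protein = 1.5 × 112.5 = 168.75 g → 168.75 × 4 = 675 kcal.
Non-protein calories = 2747 − 675 = 2072 kcal.
Fat: 50% × 2072 = 1036 kcal; carbohydrate: 1036 kcal.
Carbohydrate: 1036 kcal ÷ 4 kcal/g = 259 g.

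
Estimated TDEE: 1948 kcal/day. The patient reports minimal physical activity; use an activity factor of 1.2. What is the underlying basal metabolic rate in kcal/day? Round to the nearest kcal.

BMR = TEE ÷ activity factor = 1948 ÷ 1.2 = 1623.3333 kcal/day.

1623 kcal/day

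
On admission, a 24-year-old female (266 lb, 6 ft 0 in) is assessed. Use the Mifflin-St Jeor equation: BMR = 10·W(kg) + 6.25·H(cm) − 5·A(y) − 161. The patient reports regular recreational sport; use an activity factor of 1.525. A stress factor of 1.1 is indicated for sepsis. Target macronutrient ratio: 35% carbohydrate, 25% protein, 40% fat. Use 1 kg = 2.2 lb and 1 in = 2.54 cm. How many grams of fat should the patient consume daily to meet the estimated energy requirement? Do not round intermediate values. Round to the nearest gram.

154 g/day

Convert to metric: weight = 266 ÷ 2.2 = 120.9091 kg; height = (6×12 + 0) × 2.54 = 72 × 2.54 = 182.88 cm.
Mifflin-St Jeor (female): BMR = 10(120.9091) + 6.25(182.88) − 5(24) − 161 = 1209.0909 + 1143 − 120 − 161 = 2071.0909 kcal/day.
TEE = 2071.0909 × 1.525 = 3158.4136 kcal/day.
With stress factor 1.1: 3158.4136 × 1.1 = 3474.255 kcal/day.
Fat energy = 40% × 3474.255 = 1389.702 kcal.
Fat = 1389.702 ÷ 9 kcal/g = 154.4113 g.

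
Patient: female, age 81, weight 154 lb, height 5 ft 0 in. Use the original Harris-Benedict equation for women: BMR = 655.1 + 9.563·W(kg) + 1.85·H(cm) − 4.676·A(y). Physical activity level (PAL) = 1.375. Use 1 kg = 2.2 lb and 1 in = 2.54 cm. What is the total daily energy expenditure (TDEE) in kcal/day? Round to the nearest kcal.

1688 kcal/day

Convert to metric: weight = 154 ÷ 2.2 = 70 kg; height = (5×12 + 0) × 2.54 = 60 × 2.54 = 152.4 cm.
Harris-Benedict: BMR = 655.1 + 9.563(70) + 1.85(152.4) − 4.676(81) = 1227.694 kcal/day.
TEE = BMR × activity factor = 1227.694 × 1.375 = 1688.0793 kcal/day.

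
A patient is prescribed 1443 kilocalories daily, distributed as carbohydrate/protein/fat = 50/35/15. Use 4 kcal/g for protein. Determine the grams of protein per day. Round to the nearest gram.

Protein energy = 35% × 1443 = 505.05 kcal.
At 4 kcal/g: 505.05 ÷ 4 = 126.2625 g.

126 g/day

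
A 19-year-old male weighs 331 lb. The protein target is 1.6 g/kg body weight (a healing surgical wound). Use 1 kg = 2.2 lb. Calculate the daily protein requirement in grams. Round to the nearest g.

Weight in kg = 331 ÷ 2.2 = 150.4545 kg.
Protein = 1.6 g/kg × 150.4545 kg = 240.7273 g/day.

241 g/day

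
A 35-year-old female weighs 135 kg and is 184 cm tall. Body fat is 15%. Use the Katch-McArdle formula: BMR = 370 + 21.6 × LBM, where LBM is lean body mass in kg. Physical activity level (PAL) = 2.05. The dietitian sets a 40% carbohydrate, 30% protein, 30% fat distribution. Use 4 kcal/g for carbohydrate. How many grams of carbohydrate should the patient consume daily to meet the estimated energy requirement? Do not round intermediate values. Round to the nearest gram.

LBM = 135 × (1 − 0.15) = 114.75 kg. Katch-McArdle: BMR = 370 + 21.6 × 114.75 = 2848.6 kcal/day.
TEE = 2848.6 × 2.05 = 5839.63 kcal/day.
Carbohydrate energy = 40% × 5839.63 = 2335.852 kcal.
Carbohydrate = 2335.852 ÷ 4 kcal/g = 583.963 g.

584 g/day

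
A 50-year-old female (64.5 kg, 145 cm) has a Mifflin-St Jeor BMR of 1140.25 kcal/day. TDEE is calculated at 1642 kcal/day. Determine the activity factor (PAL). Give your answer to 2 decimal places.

Activity factor = TEE ÷ BMR = 1642 ÷ 1140.25 = 1.44.

1.44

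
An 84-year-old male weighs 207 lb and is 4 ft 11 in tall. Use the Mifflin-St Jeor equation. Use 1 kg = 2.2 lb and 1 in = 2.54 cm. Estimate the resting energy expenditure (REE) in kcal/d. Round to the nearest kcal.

1463 kcal/d

Convert to metric: weight = 207 ÷ 2.2 = 94.0909 kg; height = (4×12 + 11) × 2.54 = 59 × 2.54 = 149.86 cm.
Mifflin-St Jeor (male): BMR = 10(94.0909) + 6.25(149.86) − 5(84) + 5 = 940.9091 + 936.625 − 420 + 5 = 1462.5341 kcal/day.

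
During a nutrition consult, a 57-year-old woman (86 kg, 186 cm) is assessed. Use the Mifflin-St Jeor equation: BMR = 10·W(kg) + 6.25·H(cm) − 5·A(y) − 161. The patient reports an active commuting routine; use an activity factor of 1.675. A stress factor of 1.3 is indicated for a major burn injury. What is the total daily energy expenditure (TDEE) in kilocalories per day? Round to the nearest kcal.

3433 kilocalories per day

Mifflin-St Jeor (female): BMR = 10(86) + 6.25(186) − 5(57) − 161 = 860 + 1162.5 − 285 − 161 = 1576.5 kcal/day.
TEE = BMR × activity factor = 1576.5 × 1.675 = 2640.6375 kcal/day.
Apply stress factor: 2640.6375 × 1.3 = 3432.8288 kcal/day.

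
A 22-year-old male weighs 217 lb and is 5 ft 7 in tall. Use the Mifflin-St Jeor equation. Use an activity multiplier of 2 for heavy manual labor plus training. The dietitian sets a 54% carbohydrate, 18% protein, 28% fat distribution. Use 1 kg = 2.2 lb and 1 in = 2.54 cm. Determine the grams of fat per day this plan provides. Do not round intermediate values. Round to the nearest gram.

Convert to metric: weight = 217 ÷ 2.2 = 98.6364 kg; height = (5×12 + 7) × 2.54 = 67 × 2.54 = 170.18 cm.
Mifflin-St Jeor (male): BMR = 10(98.6364) + 6.25(170.18) − 5(22) + 5 = 986.3636 + 1063.625 − 110 + 5 = 1944.9886 kcal/day.
TEE = 1944.9886 × 2 = 3889.9773 kcal/day.
Fat energy = 28% × 3889.9773 = 1089.1936 kcal.
Fat = 1089.1936 ÷ 9 kcal/g = 121.0215 g.

121 g/day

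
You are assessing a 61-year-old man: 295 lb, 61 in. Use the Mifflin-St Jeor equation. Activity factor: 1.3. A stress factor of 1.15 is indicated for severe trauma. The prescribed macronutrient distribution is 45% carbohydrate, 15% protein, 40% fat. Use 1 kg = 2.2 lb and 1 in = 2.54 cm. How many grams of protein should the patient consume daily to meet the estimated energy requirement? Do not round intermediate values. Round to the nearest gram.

Convert to metric: weight = 295 ÷ 2.2 = 134.0909 kg; height = 61 × 2.54 = 154.94 cm.
Mifflin-St Jeor (male): BMR = 10(134.0909) + 6.25(154.94) − 5(61) + 5 = 1340.9091 + 968.375 − 305 + 5 = 2009.2841 kcal/day.
TEE = 2009.2841 × 1.3 = 2612.0693 kcal/day.
With stress factor 1.15: 2612.0693 × 1.15 = 3003.8797 kcal/day.
Protein energy = 15% × 3003.8797 = 450.582 kcal.
Protein = 450.582 ÷ 4 kcal/g = 112.6455 g.

113 g/day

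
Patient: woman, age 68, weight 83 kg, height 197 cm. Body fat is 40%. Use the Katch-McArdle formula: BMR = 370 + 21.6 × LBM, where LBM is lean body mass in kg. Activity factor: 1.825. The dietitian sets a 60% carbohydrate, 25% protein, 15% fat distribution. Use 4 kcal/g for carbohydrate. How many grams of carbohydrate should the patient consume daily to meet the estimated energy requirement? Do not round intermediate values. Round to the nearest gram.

LBM = 83 × (1 − 0.4) = 49.8 kg. Katch-McArdle: BMR = 370 + 21.6 × 49.8 = 1445.68 kcal/day.
TEE = 1445.68 × 1.825 = 2638.366 kcal/day.
Carbohydrate energy = 60% × 2638.366 = 1583.0196 kcal.
Carbohydrate = 1583.0196 ÷ 4 kcal/g = 395.7549 g.

396 g/day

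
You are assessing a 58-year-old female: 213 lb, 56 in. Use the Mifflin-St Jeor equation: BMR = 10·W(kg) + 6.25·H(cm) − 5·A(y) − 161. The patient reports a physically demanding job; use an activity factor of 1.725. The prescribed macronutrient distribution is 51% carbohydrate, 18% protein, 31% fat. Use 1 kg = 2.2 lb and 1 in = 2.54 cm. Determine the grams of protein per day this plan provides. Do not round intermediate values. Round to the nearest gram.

Convert to metric: weight = 213 ÷ 2.2 = 96.8182 kg; height = 56 × 2.54 = 142.24 cm.
Mifflin-St Jeor (female): BMR = 10(96.8182) + 6.25(142.24) − 5(58) − 161 = 968.1818 + 889 − 290 − 161 = 1406.1818 kcal/day.
TEE = 1406.1818 × 1.725 = 2425.6636 kcal/day.
Protein energy = 18% × 2425.6636 = 436.6195 kcal.
Protein = 436.6195 ÷ 4 kcal/g = 109.1549 g.

109 g/day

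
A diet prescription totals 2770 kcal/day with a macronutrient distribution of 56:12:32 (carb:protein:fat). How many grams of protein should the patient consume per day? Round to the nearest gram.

Protein energy = 12% × 2770 = 332.4 kcal.
At 4 kcal/g: 332.4 ÷ 4 = 83.1 g.

83 g/day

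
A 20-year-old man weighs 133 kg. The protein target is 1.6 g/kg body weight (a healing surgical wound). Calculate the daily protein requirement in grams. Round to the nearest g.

Protein = 1.6 g/kg × 133 kg = 212.8 g/day.

213 g/day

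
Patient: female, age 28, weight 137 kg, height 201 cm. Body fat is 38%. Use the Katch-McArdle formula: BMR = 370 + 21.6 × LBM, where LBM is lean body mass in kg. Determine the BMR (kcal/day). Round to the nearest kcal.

LBM = 137 × (1 − 0.38) = 84.94 kg. Katch-McArdle: BMR = 370 + 21.6 × 84.94 = 2204.704 kcal/day.

2205 kcal/day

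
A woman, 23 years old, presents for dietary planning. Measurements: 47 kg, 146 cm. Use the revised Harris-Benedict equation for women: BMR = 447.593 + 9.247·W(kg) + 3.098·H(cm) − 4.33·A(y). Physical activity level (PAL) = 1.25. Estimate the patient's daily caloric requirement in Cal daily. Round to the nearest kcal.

Harris-Benedict: BMR = 447.593 + 9.247(47) + 3.098(146) − 4.33(23) = 1234.92 kcal/day.
TEE = BMR × activity factor = 1234.92 × 1.25 = 1543.65 kcal/day.

1544 Cal daily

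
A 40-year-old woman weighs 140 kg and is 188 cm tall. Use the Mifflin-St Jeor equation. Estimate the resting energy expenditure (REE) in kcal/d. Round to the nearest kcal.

Mifflin-St Jeor (female): BMR = 10(140) + 6.25(188) − 5(40) − 161 = 1400 + 1175 − 200 − 161 = 2214 kcal/day.

2214 kcal/d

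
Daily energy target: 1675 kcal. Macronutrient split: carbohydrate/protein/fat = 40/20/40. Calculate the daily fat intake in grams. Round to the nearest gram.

Fat energy = 40% × 1675 = 670 kcal.
At 9 kcal/g: 670 ÷ 9 = 74.4444 g.

74 g/day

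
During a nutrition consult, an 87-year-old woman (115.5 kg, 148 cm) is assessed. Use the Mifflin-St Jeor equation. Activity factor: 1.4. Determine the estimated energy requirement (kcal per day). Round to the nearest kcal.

2078 kcal per day

Mifflin-St Jeor (female): BMR = 10(115.5) + 6.25(148) − 5(87) − 161 = 1155 + 925 − 435 − 161 = 1484 kcal/day.
TEE = BMR × activity factor = 1484 × 1.4 = 2077.6 kcal/day.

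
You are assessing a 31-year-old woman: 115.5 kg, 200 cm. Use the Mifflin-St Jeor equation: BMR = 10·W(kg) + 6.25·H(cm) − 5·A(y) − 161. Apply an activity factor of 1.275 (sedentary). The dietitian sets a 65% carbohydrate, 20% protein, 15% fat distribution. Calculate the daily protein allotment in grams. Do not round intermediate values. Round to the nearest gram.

133 g/day

Mifflin-St Jeor (female): BMR = 10(115.5) + 6.25(200) − 5(31) − 161 = 1155 + 1250 − 155 − 161 = 2089 kcal/day.
TEE = 2089 × 1.275 = 2663.475 kcal/day.
Protein energy = 20% × 2663.475 = 532.695 kcal.
Protein = 532.695 ÷ 4 kcal/g = 133.1738 g.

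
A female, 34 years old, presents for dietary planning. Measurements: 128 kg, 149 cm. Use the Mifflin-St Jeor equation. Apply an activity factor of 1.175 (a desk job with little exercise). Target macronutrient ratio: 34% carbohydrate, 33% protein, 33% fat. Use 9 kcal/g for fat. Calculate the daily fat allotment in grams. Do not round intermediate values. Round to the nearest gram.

81 g/day

Mifflin-St Jeor (female): BMR = 10(128) + 6.25(149) − 5(34) − 161 = 1280 + 931.25 − 170 − 161 = 1880.25 kcal/day.
TEE = 1880.25 × 1.175 = 2209.2938 kcal/day.
Fat energy = 33% × 2209.2938 = 729.0669 kcal.
Fat = 729.0669 ÷ 9 kcal/g = 81.0074 g.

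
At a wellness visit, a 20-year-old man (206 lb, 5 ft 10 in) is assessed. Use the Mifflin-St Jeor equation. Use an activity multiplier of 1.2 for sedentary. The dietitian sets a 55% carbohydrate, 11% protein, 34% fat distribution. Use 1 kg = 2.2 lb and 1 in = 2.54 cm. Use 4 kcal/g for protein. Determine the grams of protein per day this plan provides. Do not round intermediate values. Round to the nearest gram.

64 g/day

Convert to metric: weight = 206 ÷ 2.2 = 93.6364 kg; height = (5×12 + 10) × 2.54 = 70 × 2.54 = 177.8 cm.
Mifflin-St Jeor (male): BMR = 10(93.6364) + 6.25(177.8) − 5(20) + 5 = 936.3636 + 1111.25 − 100 + 5 = 1952.6136 kcal/day.
TEE = 1952.6136 × 1.2 = 2343.1364 kcal/day.
Protein energy = 11% × 2343.1364 = 257.745 kcal.
Protein = 257.745 ÷ 4 kcal/g = 64.4362 g.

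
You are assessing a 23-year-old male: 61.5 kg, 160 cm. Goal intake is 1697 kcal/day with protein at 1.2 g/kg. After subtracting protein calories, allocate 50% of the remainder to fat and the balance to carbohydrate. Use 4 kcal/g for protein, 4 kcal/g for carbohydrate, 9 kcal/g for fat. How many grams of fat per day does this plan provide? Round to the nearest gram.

Protein = 1.2 × 61.5 = 73.8 g → 73.8 × 4 = 295.2 kcal.
Non-protein calories = 1697 − 295.2 = 1401.8 kcal.
Fat: 50% × 1401.8 = 700.9 kcal; carbohydrate: 700.9 kcal.
Fat: 700.9 kcal ÷ 9 kcal/g = 77.8778 g.

78 g/day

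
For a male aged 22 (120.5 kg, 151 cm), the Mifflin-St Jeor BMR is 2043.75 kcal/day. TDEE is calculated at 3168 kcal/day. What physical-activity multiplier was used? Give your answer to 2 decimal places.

1.55

Activity factor = TEE ÷ BMR = 3168 ÷ 2043.75 = 1.55.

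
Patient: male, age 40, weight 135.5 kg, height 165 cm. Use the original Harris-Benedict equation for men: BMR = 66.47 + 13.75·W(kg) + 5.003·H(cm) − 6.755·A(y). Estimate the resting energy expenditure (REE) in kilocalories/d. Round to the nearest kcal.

2485 kilocalories/d

Harris-Benedict: BMR = 66.47 + 13.75(135.5) + 5.003(165) − 6.755(40) = 2484.89 kcal/day.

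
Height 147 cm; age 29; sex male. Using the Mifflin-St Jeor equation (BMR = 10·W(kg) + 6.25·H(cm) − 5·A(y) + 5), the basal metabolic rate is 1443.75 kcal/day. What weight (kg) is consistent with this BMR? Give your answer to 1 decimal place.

1443.75 = 10·W + 6.25(147) − 5(29) + 5
10·W = 1443.75 − 778.75 = 665, so W = 66.5 kg.

66.5 kg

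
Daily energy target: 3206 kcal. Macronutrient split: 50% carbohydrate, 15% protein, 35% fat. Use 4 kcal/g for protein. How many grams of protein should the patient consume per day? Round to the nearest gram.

120 g/day

Protein energy = 15% × 3206 = 480.9 kcal.
At 4 kcal/g: 480.9 ÷ 4 = 120.225 g.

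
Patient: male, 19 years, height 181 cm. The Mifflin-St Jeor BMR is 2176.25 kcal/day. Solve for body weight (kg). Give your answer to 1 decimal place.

2176.25 = 10·W + 6.25(181) − 5(19) + 5
10·W = 2176.25 − 1041.25 = 1135, so W = 113.5 kg.

113.5 kg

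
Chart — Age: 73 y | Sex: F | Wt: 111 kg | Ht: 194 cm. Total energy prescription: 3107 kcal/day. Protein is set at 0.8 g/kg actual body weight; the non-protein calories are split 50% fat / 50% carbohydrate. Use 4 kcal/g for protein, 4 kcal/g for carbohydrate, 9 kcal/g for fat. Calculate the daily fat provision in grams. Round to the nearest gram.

153 g/day

Protein = 0.8 × 111 = 88.8 g → 88.8 × 4 = 355.2 kcal.
Non-protein calories = 3107 − 355.2 = 2751.8 kcal.
Fat: 50% × 2751.8 = 1375.9 kcal; carbohydrate: 1375.9 kcal.
Fat: 1375.9 kcal ÷ 9 kcal/g = 152.8778 g.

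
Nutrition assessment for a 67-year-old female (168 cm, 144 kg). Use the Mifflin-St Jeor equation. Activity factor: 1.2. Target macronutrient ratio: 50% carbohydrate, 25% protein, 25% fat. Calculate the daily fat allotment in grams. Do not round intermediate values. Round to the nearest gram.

66 g/day

Mifflin-St Jeor (female): BMR = 10(144) + 6.25(168) − 5(67) − 161 = 1440 + 1050 − 335 − 161 = 1994 kcal/day.
TEE = 1994 × 1.2 = 2392.8 kcal/day.
Fat energy = 25% × 2392.8 = 598.2 kcal.
Fat = 598.2 ÷ 9 kcal/g = 66.4667 g.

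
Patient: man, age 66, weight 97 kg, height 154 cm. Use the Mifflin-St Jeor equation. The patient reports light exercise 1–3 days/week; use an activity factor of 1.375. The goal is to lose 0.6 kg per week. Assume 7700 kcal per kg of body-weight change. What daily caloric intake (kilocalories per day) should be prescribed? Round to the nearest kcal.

Mifflin-St Jeor (male): BMR = 10(97) + 6.25(154) − 5(66) + 5 = 970 + 962.5 − 330 + 5 = 1607.5 kcal/day.
TEE = 1607.5 × 1.375 = 2210.3125 kcal/day.
Required daily deficit = 0.6 × 7700 ÷ 7 = 660 kcal/day.
Target intake = 2210.3125 − 660 = 1550.3125 kcal/day.

1550 kilocalories per day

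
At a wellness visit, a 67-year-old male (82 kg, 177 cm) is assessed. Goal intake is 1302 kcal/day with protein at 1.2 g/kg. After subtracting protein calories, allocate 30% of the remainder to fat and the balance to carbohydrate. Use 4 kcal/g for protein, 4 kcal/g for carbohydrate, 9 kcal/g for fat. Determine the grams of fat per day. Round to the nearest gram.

30 g/day

Protein = 1.2 × 82 = 98.4 g → 98.4 × 4 = 393.6 kcal.
Non-protein calories = 1302 − 393.6 = 908.4 kcal.
Fat: 30% × 908.4 = 272.52 kcal; carbohydrate: 635.88 kcal.
Fat: 272.52 kcal ÷ 9 kcal/g = 30.28 g.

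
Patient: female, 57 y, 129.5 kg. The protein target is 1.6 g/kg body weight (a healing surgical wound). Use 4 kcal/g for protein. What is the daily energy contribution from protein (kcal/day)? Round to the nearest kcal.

Protein = 1.6 g/kg × 129.5 kg = 207.2 g/day.
Protein energy = 207.2 g × 4 kcal/g = 828.8 kcal/day.

829 kcal/day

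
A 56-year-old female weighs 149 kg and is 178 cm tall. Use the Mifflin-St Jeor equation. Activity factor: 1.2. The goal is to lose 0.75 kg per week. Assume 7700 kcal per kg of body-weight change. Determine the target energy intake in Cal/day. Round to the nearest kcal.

1769 Cal/day

Mifflin-St Jeor (female): BMR = 10(149) + 6.25(178) − 5(56) − 161 = 1490 + 1112.5 − 280 − 161 = 2161.5 kcal/day.
TEE = 2161.5 × 1.2 = 2593.8 kcal/day.
Required daily deficit = 0.75 × 7700 ÷ 7 = 825 kcal/day.
Target intake = 2593.8 − 825 = 1768.8 kcal/day.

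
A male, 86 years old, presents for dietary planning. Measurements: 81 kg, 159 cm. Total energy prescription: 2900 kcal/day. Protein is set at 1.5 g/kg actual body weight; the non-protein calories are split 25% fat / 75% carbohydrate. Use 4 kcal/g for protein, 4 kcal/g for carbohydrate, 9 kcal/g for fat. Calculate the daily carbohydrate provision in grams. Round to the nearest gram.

453 g/day

Protein = 1.5 × 81 = 121.5 g → 121.5 × 4 = 486 kcal.
Non-protein calories = 2900 − 486 = 2414 kcal.
Fat: 25% × 2414 = 603.5 kcal; carbohydrate: 1810.5 kcal.
Carbohydrate: 1810.5 kcal ÷ 4 kcal/g = 452.625 g.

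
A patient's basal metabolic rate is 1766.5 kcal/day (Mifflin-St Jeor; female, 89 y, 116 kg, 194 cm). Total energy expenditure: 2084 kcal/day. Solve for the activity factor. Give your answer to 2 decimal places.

1.18

Activity factor = TEE ÷ BMR = 2084 ÷ 1766.5 = 1.18.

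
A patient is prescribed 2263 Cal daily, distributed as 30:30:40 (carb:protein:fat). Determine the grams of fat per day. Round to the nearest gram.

Fat energy = 40% × 2263 = 905.2 kcal.
At 9 kcal/g: 905.2 ÷ 9 = 100.5778 g.

101 g/day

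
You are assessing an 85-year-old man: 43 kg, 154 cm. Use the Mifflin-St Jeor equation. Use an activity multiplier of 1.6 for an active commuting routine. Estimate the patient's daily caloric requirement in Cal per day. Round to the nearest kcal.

1556 Cal per day

Mifflin-St Jeor (male): BMR = 10(43) + 6.25(154) − 5(85) + 5 = 430 + 962.5 − 425 + 5 = 972.5 kcal/day.
TEE = BMR × activity factor = 972.5 × 1.6 = 1556 kcal/day.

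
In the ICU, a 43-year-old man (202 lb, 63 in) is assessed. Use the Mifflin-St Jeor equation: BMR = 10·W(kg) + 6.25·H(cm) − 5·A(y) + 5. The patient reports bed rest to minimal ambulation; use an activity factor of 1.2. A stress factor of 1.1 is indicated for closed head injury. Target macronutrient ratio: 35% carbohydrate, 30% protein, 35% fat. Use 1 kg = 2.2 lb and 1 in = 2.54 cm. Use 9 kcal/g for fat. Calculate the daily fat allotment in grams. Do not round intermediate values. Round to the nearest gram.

Convert to metric: weight = 202 ÷ 2.2 = 91.8182 kg; height = 63 × 2.54 = 160.02 cm.
Mifflin-St Jeor (male): BMR = 10(91.8182) + 6.25(160.02) − 5(43) + 5 = 918.1818 + 1000.125 − 215 + 5 = 1708.3068 kcal/day.
TEE = 1708.3068 × 1.2 = 2049.9682 kcal/day.
With stress factor 1.1: 2049.9682 × 1.1 = 2254.965 kcal/day.
Fat energy = 35% × 2254.965 = 789.2378 kcal.
Fat = 789.2378 ÷ 9 kcal/g = 87.6931 g.

88 g/day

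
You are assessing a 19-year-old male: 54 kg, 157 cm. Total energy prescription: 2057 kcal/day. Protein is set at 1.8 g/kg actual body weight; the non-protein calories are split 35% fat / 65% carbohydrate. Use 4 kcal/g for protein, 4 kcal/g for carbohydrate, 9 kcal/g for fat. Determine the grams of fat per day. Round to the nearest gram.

Protein = 1.8 × 54 = 97.2 g → 97.2 × 4 = 388.8 kcal.
Non-protein calories = 2057 − 388.8 = 1668.2 kcal.
Fat: 35% × 1668.2 = 583.87 kcal; carbohydrate: 1084.33 kcal.
Fat: 583.87 kcal ÷ 9 kcal/g = 64.8744 g.

65 g/day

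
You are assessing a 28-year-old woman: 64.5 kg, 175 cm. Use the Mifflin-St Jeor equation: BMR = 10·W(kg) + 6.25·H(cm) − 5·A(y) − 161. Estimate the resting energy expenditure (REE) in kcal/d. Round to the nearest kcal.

1438 kcal/d

Mifflin-St Jeor (female): BMR = 10(64.5) + 6.25(175) − 5(28) − 161 = 645 + 1093.75 − 140 − 161 = 1437.75 kcal/day.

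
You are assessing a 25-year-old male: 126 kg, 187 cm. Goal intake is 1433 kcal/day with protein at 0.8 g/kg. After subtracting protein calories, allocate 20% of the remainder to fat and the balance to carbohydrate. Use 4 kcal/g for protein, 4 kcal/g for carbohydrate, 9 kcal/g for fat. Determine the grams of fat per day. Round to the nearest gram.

Protein = 0.8 × 126 = 100.8 g → 100.8 × 4 = 403.2 kcal.
Non-protein calories = 1433 − 403.2 = 1029.8 kcal.
Fat: 20% × 1029.8 = 205.96 kcal; carbohydrate: 823.84 kcal.
Fat: 205.96 kcal ÷ 9 kcal/g = 22.8844 g.

23 g/day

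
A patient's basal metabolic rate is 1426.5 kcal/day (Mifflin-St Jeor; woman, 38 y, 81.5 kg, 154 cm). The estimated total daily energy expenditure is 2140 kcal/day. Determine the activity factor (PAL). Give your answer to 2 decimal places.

1.50

Activity factor = TEE ÷ BMR = 2140 ÷ 1426.5 = 1.5.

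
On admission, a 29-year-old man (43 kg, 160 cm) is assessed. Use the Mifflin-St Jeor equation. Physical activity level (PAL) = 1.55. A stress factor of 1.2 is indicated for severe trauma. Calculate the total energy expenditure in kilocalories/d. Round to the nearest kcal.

Mifflin-St Jeor (male): BMR = 10(43) + 6.25(160) − 5(29) + 5 = 430 + 1000 − 145 + 5 = 1290 kcal/day.
TEE = BMR × activity factor = 1290 × 1.55 = 1999.5 kcal/day.
Apply stress factor: 1999.5 × 1.2 = 2399.4 kcal/day.

2399 kilocalories/d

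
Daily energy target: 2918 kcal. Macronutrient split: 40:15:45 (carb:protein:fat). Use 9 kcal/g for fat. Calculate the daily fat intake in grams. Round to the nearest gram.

146 g/day

Fat energy = 45% × 2918 = 1313.1 kcal.
At 9 kcal/g: 1313.1 ÷ 9 = 145.9 g.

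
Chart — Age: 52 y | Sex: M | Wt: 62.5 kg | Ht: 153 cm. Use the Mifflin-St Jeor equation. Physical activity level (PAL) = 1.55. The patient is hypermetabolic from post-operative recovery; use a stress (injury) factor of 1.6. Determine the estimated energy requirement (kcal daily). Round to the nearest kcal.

3289 kcal daily

Mifflin-St Jeor (male): BMR = 10(62.5) + 6.25(153) − 5(52) + 5 = 625 + 956.25 − 260 + 5 = 1326.25 kcal/day.
TEE = BMR × activity factor = 1326.25 × 1.55 = 2055.6875 kcal/day.
Apply stress factor: 2055.6875 × 1.6 = 3289.1 kcal/day.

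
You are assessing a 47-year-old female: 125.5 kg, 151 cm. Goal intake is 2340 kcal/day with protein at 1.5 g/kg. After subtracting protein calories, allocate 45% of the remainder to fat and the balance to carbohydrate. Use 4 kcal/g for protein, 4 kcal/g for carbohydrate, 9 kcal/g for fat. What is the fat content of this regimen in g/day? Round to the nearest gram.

79 g/day

Protein = 1.5 × 125.5 = 188.25 g → 188.25 × 4 = 753 kcal.
Non-protein calories = 2340 − 753 = 1587 kcal.
Fat: 45% × 1587 = 714.15 kcal; carbohydrate: 872.85 kcal.
Fat: 714.15 kcal ÷ 9 kcal/g = 79.35 g.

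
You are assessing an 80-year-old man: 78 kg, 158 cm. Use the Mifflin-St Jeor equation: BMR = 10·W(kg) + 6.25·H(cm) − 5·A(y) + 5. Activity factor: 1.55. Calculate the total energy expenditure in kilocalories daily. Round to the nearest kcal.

2127 kilocalories daily

Mifflin-St Jeor (male): BMR = 10(78) + 6.25(158) − 5(80) + 5 = 780 + 987.5 − 400 + 5 = 1372.5 kcal/day.
TEE = BMR × activity factor = 1372.5 × 1.55 = 2127.375 kcal/day.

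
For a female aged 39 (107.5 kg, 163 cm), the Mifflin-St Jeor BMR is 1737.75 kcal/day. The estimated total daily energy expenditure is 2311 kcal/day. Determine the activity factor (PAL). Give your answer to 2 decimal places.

Activity factor = TEE ÷ BMR = 2311 ÷ 1737.75 = 1.33.

1.33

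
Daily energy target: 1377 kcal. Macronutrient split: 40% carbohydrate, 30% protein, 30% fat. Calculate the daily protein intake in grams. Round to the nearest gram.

Protein energy = 30% × 1377 = 413.1 kcal.
At 4 kcal/g: 413.1 ÷ 4 = 103.275 g.

103 g/day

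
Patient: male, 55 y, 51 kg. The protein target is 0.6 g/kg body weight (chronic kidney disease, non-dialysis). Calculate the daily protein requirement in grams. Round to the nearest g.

31 g/day

Protein = 0.6 g/kg × 51 kg = 30.6 g/day.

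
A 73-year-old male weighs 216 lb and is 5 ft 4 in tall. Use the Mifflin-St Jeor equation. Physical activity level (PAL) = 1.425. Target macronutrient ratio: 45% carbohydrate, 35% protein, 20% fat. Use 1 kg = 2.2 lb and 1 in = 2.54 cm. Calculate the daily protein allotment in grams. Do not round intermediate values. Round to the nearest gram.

204 g/day

Convert to metric: weight = 216 ÷ 2.2 = 98.1818 kg; height = (5×12 + 4) × 2.54 = 64 × 2.54 = 162.56 cm.
Mifflin-St Jeor (male): BMR = 10(98.1818) + 6.25(162.56) − 5(73) + 5 = 981.8182 + 1016 − 365 + 5 = 1637.8182 kcal/day.
TEE = 1637.8182 × 1.425 = 2333.8909 kcal/day.
Protein energy = 35% × 2333.8909 = 816.8618 kcal.
Protein = 816.8618 ÷ 4 kcal/g = 204.2155 g.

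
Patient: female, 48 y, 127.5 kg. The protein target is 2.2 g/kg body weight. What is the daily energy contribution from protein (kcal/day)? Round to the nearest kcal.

Protein = 2.2 g/kg × 127.5 kg = 280.5 g/day.
Protein energy = 280.5 g × 4 kcal/g = 1122 kcal/day.

1122 kcal/day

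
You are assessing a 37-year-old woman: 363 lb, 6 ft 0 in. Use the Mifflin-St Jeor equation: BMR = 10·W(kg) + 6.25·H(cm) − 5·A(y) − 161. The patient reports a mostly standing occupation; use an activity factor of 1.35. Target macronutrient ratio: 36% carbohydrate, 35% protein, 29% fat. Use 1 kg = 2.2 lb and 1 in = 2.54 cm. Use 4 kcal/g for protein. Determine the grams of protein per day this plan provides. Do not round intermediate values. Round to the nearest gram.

Convert to metric: weight = 363 ÷ 2.2 = 165 kg; height = (6×12 + 0) × 2.54 = 72 × 2.54 = 182.88 cm.
Mifflin-St Jeor (female): BMR = 10(165) + 6.25(182.88) − 5(37) − 161 = 1650 + 1143 − 185 − 161 = 2447 kcal/day.
TEE = 2447 × 1.35 = 3303.45 kcal/day.
Protein energy = 35% × 3303.45 = 1156.2075 kcal.
Protein = 1156.2075 ÷ 4 kcal/g = 289.0519 g.

289 g/day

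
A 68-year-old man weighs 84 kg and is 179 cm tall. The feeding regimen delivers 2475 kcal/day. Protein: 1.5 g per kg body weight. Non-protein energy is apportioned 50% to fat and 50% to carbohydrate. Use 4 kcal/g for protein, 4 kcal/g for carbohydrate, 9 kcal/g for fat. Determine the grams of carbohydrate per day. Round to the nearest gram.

246 g/day

Protein = 1.5 × 84 = 126 g → 126 × 4 = 504 kcal.
Non-protein calories = 2475 − 504 = 1971 kcal.
Fat: 50% × 1971 = 985.5 kcal; carbohydrate: 985.5 kcal.
Carbohydrate: 985.5 kcal ÷ 4 kcal/g = 246.375 g.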